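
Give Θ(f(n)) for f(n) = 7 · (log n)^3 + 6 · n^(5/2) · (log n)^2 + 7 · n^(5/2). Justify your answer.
f(n) ∈ Θ(n^(5/2) · (log n)^2)

Compare the terms by growth order. For large n, n^a · (log n)^b dominates n^a' · (log n)^b' iff a > a', or (a = a' and b > b'). Ranking the 3 terms shows the dominant one is 6 · n^(5/2) · (log n)^2. Hence f(n) ∈ Θ(n^(5/2) · (log n)^2).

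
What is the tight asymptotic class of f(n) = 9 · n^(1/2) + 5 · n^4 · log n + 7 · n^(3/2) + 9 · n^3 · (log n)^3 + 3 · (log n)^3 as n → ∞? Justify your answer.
f(n) ∈ Θ(n^4 · log n)

Compare the terms by growth order. For large n, n^a · (log n)^b dominates n^a' · (log n)^b' iff a > a', or (a = a' and b > b'). Ranking the 5 terms shows the dominant one is 5 · n^4 · log n. Hence f(n) ∈ Θ(n^4 · log n).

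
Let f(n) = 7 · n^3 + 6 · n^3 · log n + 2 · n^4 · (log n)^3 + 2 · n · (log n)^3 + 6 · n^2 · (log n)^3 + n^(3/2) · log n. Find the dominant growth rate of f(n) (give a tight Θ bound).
f(n) ∈ Θ(n^4 · (log n)^3)

Compare the terms by growth order. For large n, n^a · (log n)^b dominates n^a' · (log n)^b' iff a > a', or (a = a' and b > b'). Ranking the 6 terms shows the dominant one is 2 · n^4 · (log n)^3. Hence f(n) ∈ Θ(n^4 · (log n)^3).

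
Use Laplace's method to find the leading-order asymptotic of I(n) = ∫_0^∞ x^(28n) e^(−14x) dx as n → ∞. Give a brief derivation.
I(n) ~ (sqrt(2π·28n) / 14) · (28n/(14e))^(28n)

Write the integrand as exp(28n ln x − 14x) and set f(x) = 28n ln x − 14x. Then f'(x) = 28n/x − 14 = 0 at x* = 28n/14, and f''(x*) = −28n/x*^2 = −14^2/(28n). Laplace's method (interior maximum) gives
  I(n) ~ e^(f(x*)) · sqrt(2π / |f''(x*)|)
        = exp(28n ln(28n/14) − 28n) · sqrt(2π · 28n / 14^2)
        = (28n/14)^(28n) e^(−28n) · sqrt(2π·28n) / 14
        = (sqrt(2π·28n) / 14) · (28n/(14e))^(28n).
This matches Γ(28n+1)/14^(28n+1) with Stirling applied to Γ.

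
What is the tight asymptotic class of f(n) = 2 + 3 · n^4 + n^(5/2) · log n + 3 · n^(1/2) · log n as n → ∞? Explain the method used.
f(n) ∈ Θ(n^4)

Compare the terms by growth order. For large n, n^a · (log n)^b dominates n^a' · (log n)^b' iff a > a', or (a = a' and b > b'). Ranking the 4 terms shows the dominant one is 3 · n^4. Hence f(n) ∈ Θ(n^4).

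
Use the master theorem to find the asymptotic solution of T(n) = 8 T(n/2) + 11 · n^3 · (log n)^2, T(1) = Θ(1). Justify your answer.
T(n) = Θ(n^3 · (log n)^3)

Here log_2 8 = 3 and f(n) = 11 · n^3 · (log n)^2 = Θ(n^(log_2 8) · (log n)^2). This is the extended Case 2 of the master theorem (f matches the critical exponent up to log factors), giving T(n) = Θ(n^(log_2 8) · (log n)^(2+1)) = Θ(n^3 · (log n)^3).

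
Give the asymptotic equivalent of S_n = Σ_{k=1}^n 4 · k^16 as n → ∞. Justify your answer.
S_n ~ 4 · n^17 / 17

By integral comparison (Euler-Maclaurin), Σ_{k=1}^n 4 · k^16 = 4 · ∫_0^n x^16 dx + O(n^16) = 4 · n^17/17 + O(n^16). (Equivalently, Faulhaber's formula gives the same leading term.)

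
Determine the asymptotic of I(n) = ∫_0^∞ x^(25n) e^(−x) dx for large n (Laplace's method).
I(n) ~ sqrt(2π·25n) · (25n/e)^(25n)

Write the integrand as exp(25n ln x − x) and set f(x) = 25n ln x − x. Then f'(x) = 25n/x − 1 = 0 at x* = 25n, and f''(x*) = −25n/x*^2 = −1/(25n). Laplace's method (interior maximum) gives
  I(n) ~ e^(f(x*)) · sqrt(2π / |f''(x*)|)
        = exp(25n ln(25n) − 25n) · sqrt(2π · 25n)
        = (25n)^(25n) e^(−25n) · sqrt(2π·25n)
        = sqrt(2π·25n) · (25n/e)^(25n).
This matches Γ(25n+1) with Stirling applied to Γ.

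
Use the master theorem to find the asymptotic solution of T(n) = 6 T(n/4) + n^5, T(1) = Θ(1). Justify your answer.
T(n) = Θ(n^5)

log_4 6 ≈ 1.292. f(n) = n^5 dominates n^(log_4 6) since 5 > 1.292, and the regularity condition a·f(n/b) = 6·(n/4)^5 = (6/1024)·n^5 ≤ c·f(n) holds with c = 6/1024 ≈ 0.00586 < 1. So this is Case 3: T(n) = Θ(f(n)) = Θ(n^5).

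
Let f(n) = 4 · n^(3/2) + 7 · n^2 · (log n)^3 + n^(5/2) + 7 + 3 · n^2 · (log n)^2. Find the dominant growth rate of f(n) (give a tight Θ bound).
f(n) ∈ Θ(n^(5/2))

Compare the terms by growth order. For large n, n^a · (log n)^b dominates n^a' · (log n)^b' iff a > a', or (a = a' and b > b'). Ranking the 5 terms shows the dominant one is n^(5/2). Hence f(n) ∈ Θ(n^(5/2)).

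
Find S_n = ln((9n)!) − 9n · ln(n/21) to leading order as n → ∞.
S_n ~ 9n · (ln 189 − 1) + O(ln n)

Stirling: ln((9n)!) = 9n ln(9n) − 9n + O(ln n).
  S_n = 9n ln(9n) − 9n − 9n ln(n/21) + O(ln n)
      = 9n ln(9n) − 9n ln n + 9n ln 21 − 9n + O(ln n)
      = 9n ln 9 + 9n ln 21 − 9n + O(ln n)
      = 9n (ln 189 − 1) + O(ln n).
Numerically ln(189) − 1 ≈ 4.2417.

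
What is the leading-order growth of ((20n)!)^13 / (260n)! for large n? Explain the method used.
((20n)!)^13/(260n)! ~ ((2π·20n)^(12/2) / sqrt(13)) · 13^(−13·20n)  →  0

Write N = 20n. Stirling: N! ~ sqrt(2π N)(N/e)^N and (13N)! ~ sqrt(2π·13N)·(13N/e)^(13N).
  (N!)^13/(13N)! ~ (2π N)^(13/2) (N/e)^(13N) / [sqrt(2π·13N) (13N/e)^(13N)]
     = (2π N)^(13/2) / sqrt(2π·13N) · (N/(13N))^(13N)
     = (2π N)^((13−1)/2) / sqrt(13) · 13^(−13N).
Since 13^13 > 1, the factor 13^(−13N) decays exponentially, so the ratio → 0. Substituting N = 20n gives the stated form.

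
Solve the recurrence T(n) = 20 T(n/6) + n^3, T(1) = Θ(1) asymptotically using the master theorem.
T(n) = Θ(n^3)

log_6 20 ≈ 1.672. f(n) = n^3 dominates n^(log_6 20) since 3 > 1.672, and the regularity condition a·f(n/b) = 20·(n/6)^3 = (20/216)·n^3 ≤ c·f(n) holds with c = 20/216 ≈ 0.0926 < 1. So this is Case 3: T(n) = Θ(f(n)) = Θ(n^3).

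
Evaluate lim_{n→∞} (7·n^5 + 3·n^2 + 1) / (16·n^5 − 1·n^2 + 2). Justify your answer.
lim = 7/16

For large n the leading n^5 terms dominate both numerator and denominator. Dividing top and bottom by n^5, every other term tends to 0, leaving 7/16.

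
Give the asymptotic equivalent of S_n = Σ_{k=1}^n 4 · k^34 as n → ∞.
S_n ~ 4 · n^35 / 35

By integral comparison (Euler-Maclaurin), Σ_{k=1}^n 4 · k^34 = 4 · ∫_0^n x^34 dx + O(n^34) = 4 · n^35/35 + O(n^34). (Equivalently, Faulhaber's formula gives the same leading term.)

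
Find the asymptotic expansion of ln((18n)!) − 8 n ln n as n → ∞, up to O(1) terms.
ln((18n)!) − 8 n ln n = 10 n ln n + 18(ln 18 − 1) n + (1/2) ln(2π·18n) + O(1/n)

Stirling: ln((18n)!) = 18n ln(18n) − 18n + (1/2) ln(2π·18n) + O(1/n).
Expand 18n ln(18n) = 18n (ln n + ln 18) = 18n ln n + 18n ln 18.
Subtract 8n ln n: leading term is (18 − 8) n ln n = 10 n ln n. The next term is 18n ln 18 − 18n = 18(ln 18 − 1) n. Then the (1/2) ln(2π·18n) correction.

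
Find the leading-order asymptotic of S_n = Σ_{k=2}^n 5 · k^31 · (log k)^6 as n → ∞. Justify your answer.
S_n ~ 5 · n^32 · (log n)^6 / 32

By integral comparison, S_n = ∫_1^n 5 · x^31 · (log x)^6 dx + O(n^31 · (log n)^6). For the integral, the leading term of ∫_1^n x^31 (log x)^6 dx is n^32/32 · (log n)^6 (by repeated integration by parts; each step lowers the log-exponent and produces a relatively O(1/log n) correction). Hence S_n ~ 5 · n^32 · (log n)^6 / 32.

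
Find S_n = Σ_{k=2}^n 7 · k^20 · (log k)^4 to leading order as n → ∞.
S_n ~ n^21 · (log n)^4 / 3

By integral comparison, S_n = ∫_1^n 7 · x^20 · (log x)^4 dx + O(n^20 · (log n)^4). For the integral, the leading term of ∫_1^n x^20 (log x)^4 dx is n^21/21 · (log n)^4 (by repeated integration by parts; each step lowers the log-exponent and produces a relatively O(1/log n) correction). Hence S_n ~ n^21 · (log n)^4 / 3.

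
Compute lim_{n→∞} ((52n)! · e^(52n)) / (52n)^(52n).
lim = ∞

Stirling: (52n)! ~ sqrt(2π·52n) · (52n/e)^(52n). Hence
  (52n)! · e^(52n) / (52n)^(52n) ~ sqrt(2π·52n) = sqrt(2π·52) · sqrt(n) → ∞.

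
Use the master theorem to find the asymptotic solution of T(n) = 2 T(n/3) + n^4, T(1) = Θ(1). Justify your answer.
T(n) = Θ(n^4)

log_3 2 ≈ 0.631. f(n) = n^4 dominates n^(log_3 2) since 4 > 0.631, and the regularity condition a·f(n/b) = 2·(n/3)^4 = (2/81)·n^4 ≤ c·f(n) holds with c = 2/81 ≈ 0.0247 < 1. So this is Case 3: T(n) = Θ(f(n)) = Θ(n^4).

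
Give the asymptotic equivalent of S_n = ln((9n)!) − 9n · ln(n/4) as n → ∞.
S_n ~ 9n · (ln 36 − 1) + O(ln n)

Stirling: ln((9n)!) = 9n ln(9n) − 9n + O(ln n).
  S_n = 9n ln(9n) − 9n − 9n ln(n/4) + O(ln n)
      = 9n ln(9n) − 9n ln n + 9n ln 4 − 9n + O(ln n)
      = 9n ln 9 + 9n ln 4 − 9n + O(ln n)
      = 9n (ln 36 − 1) + O(ln n).
Numerically ln(36) − 1 ≈ 2.5835.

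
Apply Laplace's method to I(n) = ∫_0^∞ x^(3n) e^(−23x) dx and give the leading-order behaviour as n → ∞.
I(n) ~ (sqrt(2π·3n) / 23) · (3n/(23e))^(3n)

Write the integrand as exp(3n ln x − 23x) and set f(x) = 3n ln x − 23x. Then f'(x) = 3n/x − 23 = 0 at x* = 3n/23, and f''(x*) = −3n/x*^2 = −23^2/(3n). Laplace's method (interior maximum) gives
  I(n) ~ e^(f(x*)) · sqrt(2π / |f''(x*)|)
        = exp(3n ln(3n/23) − 3n) · sqrt(2π · 3n / 23^2)
        = (3n/23)^(3n) e^(−3n) · sqrt(2π·3n) / 23
        = (sqrt(2π·3n) / 23) · (3n/(23e))^(3n).
This matches Γ(3n+1)/23^(3n+1) with Stirling applied to Γ.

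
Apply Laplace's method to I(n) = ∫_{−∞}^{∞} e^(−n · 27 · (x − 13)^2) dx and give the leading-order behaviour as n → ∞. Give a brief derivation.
I(n) = sqrt(π/(27n))

Here φ(x) = 27 · (x − 13)^2 has its unique minimum at x* = 13 with φ(x*) = 0 and φ''(x*) = 54. Laplace's method gives
  I(n) ~ e^(−n φ(x*)) · sqrt(2π / (n · φ''(x*))) = sqrt(2π / (54n)) = sqrt(π/(27n)).
This is exact: substituting u = (x − 13)·sqrt(27n) gives I(n) = (1/sqrt(27n)) ∫_{−∞}^{∞} e^(−u^2) du = sqrt(π/(27n)).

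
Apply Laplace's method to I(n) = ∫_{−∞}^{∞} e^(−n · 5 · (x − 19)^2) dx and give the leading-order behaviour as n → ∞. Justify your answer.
I(n) = sqrt(π/(5n))

Here φ(x) = 5 · (x − 19)^2 has its unique minimum at x* = 19 with φ(x*) = 0 and φ''(x*) = 10. Laplace's method gives
  I(n) ~ e^(−n φ(x*)) · sqrt(2π / (n · φ''(x*))) = sqrt(2π / (10n)) = sqrt(π/(5n)).
This is exact: substituting u = (x − 19)·sqrt(5n) gives I(n) = (1/sqrt(5n)) ∫_{−∞}^{∞} e^(−u^2) du = sqrt(π/(5n)).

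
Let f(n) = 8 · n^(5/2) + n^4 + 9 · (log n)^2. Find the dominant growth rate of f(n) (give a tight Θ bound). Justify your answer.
f(n) ∈ Θ(n^4)

Compare the terms by growth order. For large n, n^a · (log n)^b dominates n^a' · (log n)^b' iff a > a', or (a = a' and b > b'). Ranking the 3 terms shows the dominant one is n^4. Hence f(n) ∈ Θ(n^4).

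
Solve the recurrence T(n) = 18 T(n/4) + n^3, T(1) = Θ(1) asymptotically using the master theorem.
T(n) = Θ(n^3)

log_4 18 ≈ 2.085. f(n) = n^3 dominates n^(log_4 18) since 3 > 2.085, and the regularity condition a·f(n/b) = 18·(n/4)^3 = (18/64)·n^3 ≤ c·f(n) holds with c = 18/64 ≈ 0.281 < 1. So this is Case 3: T(n) = Θ(f(n)) = Θ(n^3).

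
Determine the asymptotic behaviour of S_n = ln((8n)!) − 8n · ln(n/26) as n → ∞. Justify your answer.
S_n ~ 8n · (ln 208 − 1) + O(ln n)

Stirling: ln((8n)!) = 8n ln(8n) − 8n + O(ln n).
  S_n = 8n ln(8n) − 8n − 8n ln(n/26) + O(ln n)
      = 8n ln(8n) − 8n ln n + 8n ln 26 − 8n + O(ln n)
      = 8n ln 8 + 8n ln 26 − 8n + O(ln n)
      = 8n (ln 208 − 1) + O(ln n).
Numerically ln(208) − 1 ≈ 4.3375.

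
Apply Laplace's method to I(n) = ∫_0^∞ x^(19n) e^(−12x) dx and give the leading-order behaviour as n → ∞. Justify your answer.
I(n) ~ (sqrt(2π·19n) / 12) · (19n/(12e))^(19n)

Write the integrand as exp(19n ln x − 12x) and set f(x) = 19n ln x − 12x. Then f'(x) = 19n/x − 12 = 0 at x* = 19n/12, and f''(x*) = −19n/x*^2 = −12^2/(19n). Laplace's method (interior maximum) gives
  I(n) ~ e^(f(x*)) · sqrt(2π / |f''(x*)|)
        = exp(19n ln(19n/12) − 19n) · sqrt(2π · 19n / 12^2)
        = (19n/12)^(19n) e^(−19n) · sqrt(2π·19n) / 12
        = (sqrt(2π·19n) / 12) · (19n/(12e))^(19n).
This matches Γ(19n+1)/12^(19n+1) with Stirling applied to Γ.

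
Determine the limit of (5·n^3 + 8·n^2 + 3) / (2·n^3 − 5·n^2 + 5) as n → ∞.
lim = 5/2

For large n the leading n^3 terms dominate both numerator and denominator. Dividing top and bottom by n^3, every other term tends to 0, leaving 5/2.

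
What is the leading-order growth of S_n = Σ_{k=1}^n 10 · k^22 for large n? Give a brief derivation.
S_n ~ 10 · n^23 / 23

By integral comparison (Euler-Maclaurin), Σ_{k=1}^n 10 · k^22 = 10 · ∫_0^n x^22 dx + O(n^22) = 10 · n^23/23 + O(n^22). (Equivalently, Faulhaber's formula gives the same leading term.)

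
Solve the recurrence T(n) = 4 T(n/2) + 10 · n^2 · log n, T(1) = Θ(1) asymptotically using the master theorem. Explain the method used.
T(n) = Θ(n^2 · (log n)^2)

Here log_2 4 = 2 and f(n) = 10 · n^2 · log n = Θ(n^(log_2 4) · (log n)^1). This is the extended Case 2 of the master theorem (f matches the critical exponent up to log factors), giving T(n) = Θ(n^(log_2 4) · (log n)^(1+1)) = Θ(n^2 · (log n)^2).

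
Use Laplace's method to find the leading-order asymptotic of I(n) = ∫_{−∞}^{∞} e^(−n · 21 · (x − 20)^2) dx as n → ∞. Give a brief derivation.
I(n) = sqrt(π/(21n))

Here φ(x) = 21 · (x − 20)^2 has its unique minimum at x* = 20 with φ(x*) = 0 and φ''(x*) = 42. Laplace's method gives
  I(n) ~ e^(−n φ(x*)) · sqrt(2π / (n · φ''(x*))) = sqrt(2π / (42n)) = sqrt(π/(21n)).
This is exact: substituting u = (x − 20)·sqrt(21n) gives I(n) = (1/sqrt(21n)) ∫_{−∞}^{∞} e^(−u^2) du = sqrt(π/(21n)).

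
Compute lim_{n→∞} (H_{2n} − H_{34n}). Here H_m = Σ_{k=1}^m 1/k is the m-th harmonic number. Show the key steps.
lim = ln(2/34) = −ln 17

Euler-Maclaurin gives H_m = ln m + γ + 1/(2m) + O(1/m^2). The γ and O(1/m) terms cancel in the difference:
  H_{2n} − H_{34n} = ln(2n) − ln(34n) + O(1/n) = ln(2/34) + O(1/n).
Hence the limit is ln(2/34) = −ln 17.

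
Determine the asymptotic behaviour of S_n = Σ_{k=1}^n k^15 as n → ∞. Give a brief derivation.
S_n ~ n^16 / 16

By integral comparison (Euler-Maclaurin), Σ_{k=1}^n k^15 = ∫_0^n x^15 dx + O(n^15) = n^16/16 + O(n^15). (Equivalently, Faulhaber's formula gives the same leading term.)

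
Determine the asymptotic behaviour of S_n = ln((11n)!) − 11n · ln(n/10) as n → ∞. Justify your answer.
S_n ~ 11n · (ln 110 − 1) + O(ln n)

Stirling: ln((11n)!) = 11n ln(11n) − 11n + O(ln n).
  S_n = 11n ln(11n) − 11n − 11n ln(n/10) + O(ln n)
      = 11n ln(11n) − 11n ln n + 11n ln 10 − 11n + O(ln n)
      = 11n ln 11 + 11n ln 10 − 11n + O(ln n)
      = 11n (ln 110 − 1) + O(ln n).
Numerically ln(110) − 1 ≈ 3.7005.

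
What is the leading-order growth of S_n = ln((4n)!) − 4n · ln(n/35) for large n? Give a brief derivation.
S_n ~ 4n · (ln 140 − 1) + O(ln n)

Stirling: ln((4n)!) = 4n ln(4n) − 4n + O(ln n).
  S_n = 4n ln(4n) − 4n − 4n ln(n/35) + O(ln n)
      = 4n ln(4n) − 4n ln n + 4n ln 35 − 4n + O(ln n)
      = 4n ln 4 + 4n ln 35 − 4n + O(ln n)
      = 4n (ln 140 − 1) + O(ln n).
Numerically ln(140) − 1 ≈ 3.9416.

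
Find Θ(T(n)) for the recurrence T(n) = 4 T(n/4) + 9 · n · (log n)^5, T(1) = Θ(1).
T(n) = Θ(n · (log n)^6)

Here log_4 4 = 1 and f(n) = 9 · n · (log n)^5 = Θ(n^(log_4 4) · (log n)^5). This is the extended Case 2 of the master theorem (f matches the critical exponent up to log factors), giving T(n) = Θ(n^(log_4 4) · (log n)^(5+1)) = Θ(n · (log n)^6).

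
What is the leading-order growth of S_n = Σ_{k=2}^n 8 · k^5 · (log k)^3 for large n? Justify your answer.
S_n ~ 4 · n^6 · (log n)^3 / 3

By integral comparison, S_n = ∫_1^n 8 · x^5 · (log x)^3 dx + O(n^5 · (log n)^3). For the integral, the leading term of ∫_1^n x^5 (log x)^3 dx is n^6/6 · (log n)^3 (by repeated integration by parts; each step lowers the log-exponent and produces a relatively O(1/log n) correction). Hence S_n ~ 4 · n^6 · (log n)^3 / 3.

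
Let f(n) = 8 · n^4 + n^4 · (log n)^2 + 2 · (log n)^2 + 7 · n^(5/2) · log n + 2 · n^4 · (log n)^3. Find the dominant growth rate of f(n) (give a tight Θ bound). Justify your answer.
f(n) ∈ Θ(n^4 · (log n)^3)

Compare the terms by growth order. For large n, n^a · (log n)^b dominates n^a' · (log n)^b' iff a > a', or (a = a' and b > b'). Ranking the 5 terms shows the dominant one is 2 · n^4 · (log n)^3. Hence f(n) ∈ Θ(n^4 · (log n)^3).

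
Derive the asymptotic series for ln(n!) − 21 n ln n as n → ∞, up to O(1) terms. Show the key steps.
ln(n!) − 21 n ln n = −20 n ln n − n + (1/2) ln(2π n) + O(1/n)

Stirling: ln((n)!) = n ln(n) − n + (1/2) ln(2π·n) + O(1/n).
Here n ln(n) = n ln n.
Subtract 21n ln n: leading term is (1 − 21) n ln n = −20 n ln n. The next term is −n. Then the (1/2) ln(2π·n) correction.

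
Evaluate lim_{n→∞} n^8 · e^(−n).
lim = 0

Exponentials with base > 1 dominate every fixed polynomial: for any fixed c, n^c / e^n → 0 as n → ∞ (e.g. by the ratio test, or since e^n grows faster than any power of n). Hence n^8 · e^(−n) = n^8 / e^n → 0.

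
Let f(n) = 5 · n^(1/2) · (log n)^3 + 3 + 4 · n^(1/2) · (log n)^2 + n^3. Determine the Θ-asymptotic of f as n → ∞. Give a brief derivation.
f(n) ∈ Θ(n^3)

Compare the terms by growth order. For large n, n^a · (log n)^b dominates n^a' · (log n)^b' iff a > a', or (a = a' and b > b'). Ranking the 4 terms shows the dominant one is n^3. Hence f(n) ∈ Θ(n^3).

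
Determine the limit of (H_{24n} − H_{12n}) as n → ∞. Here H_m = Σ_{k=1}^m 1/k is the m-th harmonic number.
lim = ln(24/12) = ln 2

Euler-Maclaurin gives H_m = ln m + γ + 1/(2m) + O(1/m^2). The γ and O(1/m) terms cancel in the difference:
  H_{24n} − H_{12n} = ln(24n) − ln(12n) + O(1/n) = ln(24/12) + O(1/n).
Hence the limit is ln(24/12) = ln 2.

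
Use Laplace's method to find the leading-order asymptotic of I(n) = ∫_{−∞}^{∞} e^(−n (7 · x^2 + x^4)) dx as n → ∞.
I(n) ~ sqrt(π/(7n))

φ(x) = 7 · x^2 + x^4 has its unique global minimum at x* = 0 (since φ'(x) = 14x + 4x^3 = 0 only at x = 0 for real x with both coefficients positive, and φ → ∞ as |x| → ∞). At x* = 0, φ(0) = 0 and φ''(0) = 14. Laplace's method then gives
  I(n) ~ sqrt(2π / (n · φ''(0))) · e^(−n φ(0)) = sqrt(2π / (14n)) = sqrt(π/(7n)).
The x^4 term contributes only at subleading order (an O(1/n) relative correction).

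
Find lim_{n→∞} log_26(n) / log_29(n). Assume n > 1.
lim = ln(29) / ln(26) = log_26(29)

Change of base: log_26(n) = ln n / ln 26 and log_29(n) = ln n / ln 29. The ratio is (ln n / ln 26) · (ln 29 / ln n) = ln 29 / ln 26, a constant independent of n. So the limit is ln 29 / ln 26 = log_26(29).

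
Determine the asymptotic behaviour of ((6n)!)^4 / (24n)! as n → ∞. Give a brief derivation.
((6n)!)^4/(24n)! ~ ((2π·6n)^(3/2) / 2) · 4^(−4·6n)  →  0

Write N = 6n. Stirling: N! ~ sqrt(2π N)(N/e)^N and (4N)! ~ sqrt(2π·4N)·(4N/e)^(4N).
  (N!)^4/(4N)! ~ (2π N)^(4/2) (N/e)^(4N) / [sqrt(2π·4N) (4N/e)^(4N)]
     = (2π N)^(4/2) / sqrt(2π·4N) · (N/(4N))^(4N)
     = (2π N)^((4−1)/2) / 2 · 4^(−4N).
Since 4^4 > 1, the factor 4^(−4N) decays exponentially, so the ratio → 0. Substituting N = 6n gives the stated form.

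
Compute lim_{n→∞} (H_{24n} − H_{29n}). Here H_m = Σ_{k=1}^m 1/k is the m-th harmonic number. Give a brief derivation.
lim = ln(24/29)

Euler-Maclaurin gives H_m = ln m + γ + 1/(2m) + O(1/m^2). The γ and O(1/m) terms cancel in the difference:
  H_{24n} − H_{29n} = ln(24n) − ln(29n) + O(1/n) = ln(24/29) + O(1/n).
Hence the limit is ln(24/29).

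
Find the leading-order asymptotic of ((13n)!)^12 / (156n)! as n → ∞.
((13n)!)^12/(156n)! ~ ((2π·13n)^(11/2) / sqrt(12)) · 12^(−12·13n)  →  0

Write N = 13n. Stirling: N! ~ sqrt(2π N)(N/e)^N and (12N)! ~ sqrt(2π·12N)·(12N/e)^(12N).
  (N!)^12/(12N)! ~ (2π N)^(12/2) (N/e)^(12N) / [sqrt(2π·12N) (12N/e)^(12N)]
     = (2π N)^(12/2) / sqrt(2π·12N) · (N/(12N))^(12N)
     = (2π N)^((12−1)/2) / sqrt(12) · 12^(−12N).
Since 12^12 > 1, the factor 12^(−12N) decays exponentially, so the ratio → 0. Substituting N = 13n gives the stated form.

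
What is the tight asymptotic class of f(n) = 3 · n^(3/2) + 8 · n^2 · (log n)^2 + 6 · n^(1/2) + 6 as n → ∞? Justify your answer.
f(n) ∈ Θ(n^2 · (log n)^2)

Compare the terms by growth order. For large n, n^a · (log n)^b dominates n^a' · (log n)^b' iff a > a', or (a = a' and b > b'). Ranking the 4 terms shows the dominant one is 8 · n^2 · (log n)^2. Hence f(n) ∈ Θ(n^2 · (log n)^2).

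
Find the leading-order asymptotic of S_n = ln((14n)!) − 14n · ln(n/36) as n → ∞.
S_n ~ 14n · (ln 504 − 1) + O(ln n)

Stirling: ln((14n)!) = 14n ln(14n) − 14n + O(ln n).
  S_n = 14n ln(14n) − 14n − 14n ln(n/36) + O(ln n)
      = 14n ln(14n) − 14n ln n + 14n ln 36 − 14n + O(ln n)
      = 14n ln 14 + 14n ln 36 − 14n + O(ln n)
      = 14n (ln 504 − 1) + O(ln n).
Numerically ln(504) − 1 ≈ 5.2226.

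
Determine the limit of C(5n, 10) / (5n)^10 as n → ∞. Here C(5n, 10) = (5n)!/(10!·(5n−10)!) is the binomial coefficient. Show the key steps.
lim = 1/10! = 1/3628800

With N = 5n → ∞: C(N, 10) / N^10 = [N(N−1)…(N−9)] / (10! · N^10) = (1/10!) · 1 · (1 − 1/(5n)) · … · (1 − 9/(5n)). Each factor → 1 as N → ∞, so the limit is 1/10! = 1/3628800.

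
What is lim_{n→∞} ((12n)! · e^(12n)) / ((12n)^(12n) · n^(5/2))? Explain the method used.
lim = 0

Stirling: (12n)! ~ sqrt(2π·12n) · (12n/e)^(12n). Hence
  (12n)! · e^(12n) / (12n)^(12n) ~ sqrt(2π·12n).
Dividing by n^(5/2): sqrt(2π·12n) / n^(5/2) = sqrt(2π·12) · n^((1−5)/2), so the expression behaves like sqrt(2π·12) · n^((1−5)/2) → 0.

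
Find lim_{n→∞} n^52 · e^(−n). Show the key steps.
lim = 0

Exponentials with base > 1 dominate every fixed polynomial: for any fixed c, n^c / e^n → 0 as n → ∞ (e.g. by the ratio test, or since e^n grows faster than any power of n). Hence n^52 · e^(−n) = n^52 / e^n → 0.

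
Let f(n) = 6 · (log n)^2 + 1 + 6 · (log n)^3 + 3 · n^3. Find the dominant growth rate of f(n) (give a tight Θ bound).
f(n) ∈ Θ(n^3)

Compare the terms by growth order. For large n, n^a · (log n)^b dominates n^a' · (log n)^b' iff a > a', or (a = a' and b > b'). Ranking the 4 terms shows the dominant one is 3 · n^3. Hence f(n) ∈ Θ(n^3).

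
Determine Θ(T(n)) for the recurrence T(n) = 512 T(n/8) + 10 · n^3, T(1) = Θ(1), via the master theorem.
T(n) = Θ(n^3 log n)

log_8 512 = 3, and f(n) = 10 · n^3 = Θ(n^(log_8 512)). This is Case 2 of the master theorem: T(n) = Θ(f(n) · log n) = Θ(n^3 log n).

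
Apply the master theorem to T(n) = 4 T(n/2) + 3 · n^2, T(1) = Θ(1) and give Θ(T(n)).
T(n) = Θ(n^2 log n)

log_2 4 = 2, and f(n) = 3 · n^2 = Θ(n^(log_2 4)). This is Case 2 of the master theorem: T(n) = Θ(f(n) · log n) = Θ(n^2 log n).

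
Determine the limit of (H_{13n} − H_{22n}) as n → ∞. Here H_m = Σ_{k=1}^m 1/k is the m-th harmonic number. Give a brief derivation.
lim = ln(13/22)

Euler-Maclaurin gives H_m = ln m + γ + 1/(2m) + O(1/m^2). The γ and O(1/m) terms cancel in the difference:
  H_{13n} − H_{22n} = ln(13n) − ln(22n) + O(1/n) = ln(13/22) + O(1/n).
Hence the limit is ln(13/22).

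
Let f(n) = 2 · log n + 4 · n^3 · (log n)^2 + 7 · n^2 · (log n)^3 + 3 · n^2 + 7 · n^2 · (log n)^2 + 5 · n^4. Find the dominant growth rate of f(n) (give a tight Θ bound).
f(n) ∈ Θ(n^4)

Compare the terms by growth order. For large n, n^a · (log n)^b dominates n^a' · (log n)^b' iff a > a', or (a = a' and b > b'). Ranking the 6 terms shows the dominant one is 5 · n^4. Hence f(n) ∈ Θ(n^4).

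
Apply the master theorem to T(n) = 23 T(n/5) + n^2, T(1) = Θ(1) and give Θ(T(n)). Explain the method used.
T(n) = Θ(n^2)

log_5 23 ≈ 1.948. f(n) = n^2 dominates n^(log_5 23) since 2 > 1.948, and the regularity condition a·f(n/b) = 23·(n/5)^2 = (23/25)·n^2 ≤ c·f(n) holds with c = 23/25 ≈ 0.92 < 1. So this is Case 3: T(n) = Θ(f(n)) = Θ(n^2).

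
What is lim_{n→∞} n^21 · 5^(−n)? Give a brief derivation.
lim = 0

Exponentials with base > 1 dominate every fixed polynomial: for any fixed c, n^c / 5^n → 0 as n → ∞ (e.g. by the ratio test, or by writing 5^n = e^(n ln 5) and noting e^(n ln 5) / n^c → ∞). Hence n^21 · 5^(−n) = n^21 / 5^n → 0.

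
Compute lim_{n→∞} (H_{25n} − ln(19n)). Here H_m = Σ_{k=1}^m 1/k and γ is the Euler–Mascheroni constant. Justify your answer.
lim = ln(25/19) + γ

By Euler-Maclaurin, H_m = ln m + γ + O(1/m). So
  H_{25n} − ln(19n) = ln(25n) + γ − ln(19n) + O(1/n)
                       = ln(25/19) + γ + O(1/n).
Hence the limit is ln(25/19) + γ.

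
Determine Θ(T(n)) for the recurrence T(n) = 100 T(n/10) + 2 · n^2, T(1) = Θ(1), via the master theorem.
T(n) = Θ(n^2 log n)

log_10 100 = 2, and f(n) = 2 · n^2 = Θ(n^(log_10 100)). This is Case 2 of the master theorem: T(n) = Θ(f(n) · log n) = Θ(n^2 log n).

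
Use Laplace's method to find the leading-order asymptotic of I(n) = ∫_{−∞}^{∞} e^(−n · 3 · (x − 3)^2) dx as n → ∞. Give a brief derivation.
I(n) = sqrt(π/(3n))

Here φ(x) = 3 · (x − 3)^2 has its unique minimum at x* = 3 with φ(x*) = 0 and φ''(x*) = 6. Laplace's method gives
  I(n) ~ e^(−n φ(x*)) · sqrt(2π / (n · φ''(x*))) = sqrt(2π / (6n)) = sqrt(π/(3n)).
This is exact: substituting u = (x − 3)·sqrt(3n) gives I(n) = (1/sqrt(3n)) ∫_{−∞}^{∞} e^(−u^2) du = sqrt(π/(3n)).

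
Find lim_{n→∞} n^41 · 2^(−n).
lim = 0

Exponentials with base > 1 dominate every fixed polynomial: for any fixed c, n^c / 2^n → 0 as n → ∞ (e.g. by the ratio test, or by writing 2^n = e^(n ln 2) and noting e^(n ln 2) / n^c → ∞). Hence n^41 · 2^(−n) = n^41 / 2^n → 0.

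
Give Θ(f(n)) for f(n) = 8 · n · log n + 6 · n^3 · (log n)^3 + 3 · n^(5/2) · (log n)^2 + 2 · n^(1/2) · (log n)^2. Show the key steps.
f(n) ∈ Θ(n^3 · (log n)^3)

Compare the terms by growth order. For large n, n^a · (log n)^b dominates n^a' · (log n)^b' iff a > a', or (a = a' and b > b'). Ranking the 4 terms shows the dominant one is 6 · n^3 · (log n)^3. Hence f(n) ∈ Θ(n^3 · (log n)^3).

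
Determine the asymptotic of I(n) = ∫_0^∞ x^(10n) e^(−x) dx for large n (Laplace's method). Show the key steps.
I(n) ~ sqrt(2π·10n) · (10n/e)^(10n)

Write the integrand as exp(10n ln x − x) and set f(x) = 10n ln x − x. Then f'(x) = 10n/x − 1 = 0 at x* = 10n, and f''(x*) = −10n/x*^2 = −1/(10n). Laplace's method (interior maximum) gives
  I(n) ~ e^(f(x*)) · sqrt(2π / |f''(x*)|)
        = exp(10n ln(10n) − 10n) · sqrt(2π · 10n)
        = (10n)^(10n) e^(−10n) · sqrt(2π·10n)
        = sqrt(2π·10n) · (10n/e)^(10n).
This matches Γ(10n+1) with Stirling applied to Γ.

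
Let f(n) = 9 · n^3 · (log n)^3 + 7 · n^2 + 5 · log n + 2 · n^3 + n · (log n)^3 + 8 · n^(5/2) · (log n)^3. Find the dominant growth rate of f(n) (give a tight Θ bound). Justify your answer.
f(n) ∈ Θ(n^3 · (log n)^3)

Compare the terms by growth order. For large n, n^a · (log n)^b dominates n^a' · (log n)^b' iff a > a', or (a = a' and b > b'). Ranking the 6 terms shows the dominant one is 9 · n^3 · (log n)^3. Hence f(n) ∈ Θ(n^3 · (log n)^3).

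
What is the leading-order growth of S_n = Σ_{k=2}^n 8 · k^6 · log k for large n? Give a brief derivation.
S_n ~ 8 · n^7 log n / 7 − 8 · n^7 / 49

By integral comparison, S_n = ∫_1^n 8 · x^6 · log x dx + O(n^6 · log n). For the integral, ∫ x^6 log x dx = n^7 log n / 7 − n^7/49 (integration by parts). Hence S_n ~ 8 · n^7 log n / 7 − 8 · n^7 / 49.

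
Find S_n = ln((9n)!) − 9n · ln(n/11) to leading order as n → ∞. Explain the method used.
S_n ~ 9n · (ln 99 − 1) + O(ln n)

Stirling: ln((9n)!) = 9n ln(9n) − 9n + O(ln n).
  S_n = 9n ln(9n) − 9n − 9n ln(n/11) + O(ln n)
      = 9n ln(9n) − 9n ln n + 9n ln 11 − 9n + O(ln n)
      = 9n ln 9 + 9n ln 11 − 9n + O(ln n)
      = 9n (ln 99 − 1) + O(ln n).
Numerically ln(99) − 1 ≈ 3.5951.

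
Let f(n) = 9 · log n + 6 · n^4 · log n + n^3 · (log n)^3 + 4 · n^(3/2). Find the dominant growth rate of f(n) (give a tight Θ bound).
f(n) ∈ Θ(n^4 · log n)

Compare the terms by growth order. For large n, n^a · (log n)^b dominates n^a' · (log n)^b' iff a > a', or (a = a' and b > b'). Ranking the 4 terms shows the dominant one is 6 · n^4 · log n. Hence f(n) ∈ Θ(n^4 · log n).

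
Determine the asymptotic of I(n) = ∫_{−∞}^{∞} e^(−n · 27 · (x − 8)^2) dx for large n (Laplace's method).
I(n) = sqrt(π/(27n))

Here φ(x) = 27 · (x − 8)^2 has its unique minimum at x* = 8 with φ(x*) = 0 and φ''(x*) = 54. Laplace's method gives
  I(n) ~ e^(−n φ(x*)) · sqrt(2π / (n · φ''(x*))) = sqrt(2π / (54n)) = sqrt(π/(27n)).
This is exact: substituting u = (x − 8)·sqrt(27n) gives I(n) = (1/sqrt(27n)) ∫_{−∞}^{∞} e^(−u^2) du = sqrt(π/(27n)).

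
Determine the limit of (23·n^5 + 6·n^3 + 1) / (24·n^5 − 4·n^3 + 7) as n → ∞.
lim = 23/24

For large n the leading n^5 terms dominate both numerator and denominator. Dividing top and bottom by n^5, every other term tends to 0, leaving 23/24.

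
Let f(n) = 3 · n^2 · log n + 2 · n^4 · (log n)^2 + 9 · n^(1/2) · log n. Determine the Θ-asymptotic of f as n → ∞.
f(n) ∈ Θ(n^4 · (log n)^2)

Compare the terms by growth order. For large n, n^a · (log n)^b dominates n^a' · (log n)^b' iff a > a', or (a = a' and b > b'). Ranking the 3 terms shows the dominant one is 2 · n^4 · (log n)^2. Hence f(n) ∈ Θ(n^4 · (log n)^2).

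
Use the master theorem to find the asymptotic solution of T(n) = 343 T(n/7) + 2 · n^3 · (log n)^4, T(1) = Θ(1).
T(n) = Θ(n^3 · (log n)^5)

Here log_7 343 = 3 and f(n) = 2 · n^3 · (log n)^4 = Θ(n^(log_7 343) · (log n)^4). This is the extended Case 2 of the master theorem (f matches the critical exponent up to log factors), giving T(n) = Θ(n^(log_7 343) · (log n)^(4+1)) = Θ(n^3 · (log n)^5).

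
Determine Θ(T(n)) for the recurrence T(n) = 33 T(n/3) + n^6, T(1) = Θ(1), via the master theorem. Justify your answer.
T(n) = Θ(n^6)

log_3 33 ≈ 3.183. f(n) = n^6 dominates n^(log_3 33) since 6 > 3.183, and the regularity condition a·f(n/b) = 33·(n/3)^6 = (33/729)·n^6 ≤ c·f(n) holds with c = 33/729 ≈ 0.0453 < 1. So this is Case 3: T(n) = Θ(f(n)) = Θ(n^6).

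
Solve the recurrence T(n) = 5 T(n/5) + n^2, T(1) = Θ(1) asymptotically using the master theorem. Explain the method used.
T(n) = Θ(n^2)

log_5 5 ≈ 1.000. f(n) = n^2 dominates n^(log_5 5) since 2 > 1.000, and the regularity condition a·f(n/b) = 5·(n/5)^2 = (5/25)·n^2 ≤ c·f(n) holds with c = 5/25 ≈ 0.2 < 1. So this is Case 3: T(n) = Θ(f(n)) = Θ(n^2).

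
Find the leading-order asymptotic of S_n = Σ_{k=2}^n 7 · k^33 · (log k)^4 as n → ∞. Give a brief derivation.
S_n ~ 7 · n^34 · (log n)^4 / 34

By integral comparison, S_n = ∫_1^n 7 · x^33 · (log x)^4 dx + O(n^33 · (log n)^4). For the integral, the leading term of ∫_1^n x^33 (log x)^4 dx is n^34/34 · (log n)^4 (by repeated integration by parts; each step lowers the log-exponent and produces a relatively O(1/log n) correction). Hence S_n ~ 7 · n^34 · (log n)^4 / 34.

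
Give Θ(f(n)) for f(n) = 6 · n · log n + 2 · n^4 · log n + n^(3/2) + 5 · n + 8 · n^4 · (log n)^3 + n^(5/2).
f(n) ∈ Θ(n^4 · (log n)^3)

Compare the terms by growth order. For large n, n^a · (log n)^b dominates n^a' · (log n)^b' iff a > a', or (a = a' and b > b'). Ranking the 6 terms shows the dominant one is 8 · n^4 · (log n)^3. Hence f(n) ∈ Θ(n^4 · (log n)^3).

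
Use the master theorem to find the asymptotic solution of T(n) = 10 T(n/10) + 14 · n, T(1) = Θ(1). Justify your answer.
T(n) = Θ(n log n)

log_10 10 = 1, and f(n) = 14 · n = Θ(n^(log_10 10)). This is Case 2 of the master theorem: T(n) = Θ(f(n) · log n) = Θ(n log n).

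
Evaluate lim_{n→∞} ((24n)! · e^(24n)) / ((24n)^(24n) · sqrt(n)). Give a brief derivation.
lim = sqrt(2π·24)

Stirling: (24n)! ~ sqrt(2π·24n) · (24n/e)^(24n). Hence
  (24n)! · e^(24n) / (24n)^(24n) ~ sqrt(2π·24n).
Dividing by sqrt(n): sqrt(2π·24n) / sqrt(n) = sqrt(2π·24) · n^((1−1)/2), so the limit is sqrt(2π·24).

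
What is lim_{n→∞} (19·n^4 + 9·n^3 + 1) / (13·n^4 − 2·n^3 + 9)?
lim = 19/13

For large n the leading n^4 terms dominate both numerator and denominator. Dividing top and bottom by n^4, every other term tends to 0, leaving 19/13.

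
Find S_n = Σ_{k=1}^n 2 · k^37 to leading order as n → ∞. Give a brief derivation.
S_n ~ n^38 / 19

By integral comparison (Euler-Maclaurin), Σ_{k=1}^n 2 · k^37 = 2 · ∫_0^n x^37 dx + O(n^37) = 2 · n^38/38 = n^38 / 19 + O(n^37). (Equivalently, Faulhaber's formula gives the same leading term.)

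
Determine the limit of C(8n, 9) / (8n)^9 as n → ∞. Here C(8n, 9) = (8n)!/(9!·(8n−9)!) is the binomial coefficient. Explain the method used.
lim = 1/9! = 1/362880

With N = 8n → ∞: C(N, 9) / N^9 = [N(N−1)…(N−8)] / (9! · N^9) = (1/9!) · 1 · (1 − 1/(8n)) · … · (1 − 8/(8n)). Each factor → 1 as N → ∞, so the limit is 1/9! = 1/362880.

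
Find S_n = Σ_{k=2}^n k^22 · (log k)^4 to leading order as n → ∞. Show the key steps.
S_n ~ n^23 · (log n)^4 / 23

By integral comparison, S_n = ∫_1^n x^22 · (log x)^4 dx + O(n^22 · (log n)^4). For the integral, the leading term of ∫_1^n x^22 (log x)^4 dx is n^23/23 · (log n)^4 (by repeated integration by parts; each step lowers the log-exponent and produces a relatively O(1/log n) correction). Hence S_n ~ n^23 · (log n)^4 / 23.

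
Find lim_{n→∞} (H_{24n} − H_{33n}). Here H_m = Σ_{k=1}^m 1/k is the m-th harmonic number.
lim = ln(24/33) = ln(8/11)

Euler-Maclaurin gives H_m = ln m + γ + 1/(2m) + O(1/m^2). The γ and O(1/m) terms cancel in the difference:
  H_{24n} − H_{33n} = ln(24n) − ln(33n) + O(1/n) = ln(24/33) + O(1/n).
Hence the limit is ln(24/33) = ln(8/11).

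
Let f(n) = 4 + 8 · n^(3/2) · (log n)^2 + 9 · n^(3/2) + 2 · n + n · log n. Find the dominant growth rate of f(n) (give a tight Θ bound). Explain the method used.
f(n) ∈ Θ(n^(3/2) · (log n)^2)

Compare the terms by growth order. For large n, n^a · (log n)^b dominates n^a' · (log n)^b' iff a > a', or (a = a' and b > b'). Ranking the 5 terms shows the dominant one is 8 · n^(3/2) · (log n)^2. Hence f(n) ∈ Θ(n^(3/2) · (log n)^2).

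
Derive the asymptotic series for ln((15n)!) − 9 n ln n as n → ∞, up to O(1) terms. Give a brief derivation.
ln((15n)!) − 9 n ln n = 6 n ln n + 15(ln 15 − 1) n + (1/2) ln(2π·15n) + O(1/n)

Stirling: ln((15n)!) = 15n ln(15n) − 15n + (1/2) ln(2π·15n) + O(1/n).
Expand 15n ln(15n) = 15n (ln n + ln 15) = 15n ln n + 15n ln 15.
Subtract 9n ln n: leading term is (15 − 9) n ln n = 6 n ln n. The next term is 15n ln 15 − 15n = 15(ln 15 − 1) n. Then the (1/2) ln(2π·15n) correction.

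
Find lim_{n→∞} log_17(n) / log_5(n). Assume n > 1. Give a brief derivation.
lim = ln(5) / ln(17) = log_17(5)

Change of base: log_17(n) = ln n / ln 17 and log_5(n) = ln n / ln 5. The ratio is (ln n / ln 17) · (ln 5 / ln n) = ln 5 / ln 17, a constant independent of n. So the limit is ln 5 / ln 17 = log_17(5).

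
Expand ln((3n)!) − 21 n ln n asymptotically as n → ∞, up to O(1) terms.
ln((3n)!) − 21 n ln n = −18 n ln n + 3(ln 3 − 1) n + (1/2) ln(2π·3n) + O(1/n)

Stirling: ln((3n)!) = 3n ln(3n) − 3n + (1/2) ln(2π·3n) + O(1/n).
Expand 3n ln(3n) = 3n (ln n + ln 3) = 3n ln n + 3n ln 3.
Subtract 21n ln n: leading term is (3 − 21) n ln n = −18 n ln n. The next term is 3n ln 3 − 3n = 3(ln 3 − 1) n. Then the (1/2) ln(2π·3n) correction.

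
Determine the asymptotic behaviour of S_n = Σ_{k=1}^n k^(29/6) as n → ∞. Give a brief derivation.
S_n ~ (6/35) · n^(35/6)

Integral comparison: Σ_{k=1}^n k^(29/6) = ∫_0^n x^(29/6) dx + O(n^(29/6)). The integral is n^(1 + 29/6) / (1 + 29/6) = n^((29+6)/6) / ((29+6)/6) = (6/35) · n^(35/6).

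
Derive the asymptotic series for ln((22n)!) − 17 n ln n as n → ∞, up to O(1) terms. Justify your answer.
ln((22n)!) − 17 n ln n = 5 n ln n + 22(ln 22 − 1) n + (1/2) ln(2π·22n) + O(1/n)

Stirling: ln((22n)!) = 22n ln(22n) − 22n + (1/2) ln(2π·22n) + O(1/n).
Expand 22n ln(22n) = 22n (ln n + ln 22) = 22n ln n + 22n ln 22.
Subtract 17n ln n: leading term is (22 − 17) n ln n = 5 n ln n. The next term is 22n ln 22 − 22n = 22(ln 22 − 1) n. Then the (1/2) ln(2π·22n) correction.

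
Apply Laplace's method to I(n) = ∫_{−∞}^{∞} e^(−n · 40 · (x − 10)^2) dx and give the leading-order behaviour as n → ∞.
I(n) = sqrt(π/(40n))

Here φ(x) = 40 · (x − 10)^2 has its unique minimum at x* = 10 with φ(x*) = 0 and φ''(x*) = 80. Laplace's method gives
  I(n) ~ e^(−n φ(x*)) · sqrt(2π / (n · φ''(x*))) = sqrt(2π / (80n)) = sqrt(π/(40n)).
This is exact: substituting u = (x − 10)·sqrt(40n) gives I(n) = (1/sqrt(40n)) ∫_{−∞}^{∞} e^(−u^2) du = sqrt(π/(40n)).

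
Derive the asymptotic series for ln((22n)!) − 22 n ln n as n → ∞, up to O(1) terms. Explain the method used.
ln((22n)!) − 22 n ln n = 22(ln 22 − 1) n + (1/2) ln(2π·22n) + O(1/n)

Stirling: ln((22n)!) = 22n ln(22n) − 22n + (1/2) ln(2π·22n) + O(1/n).
Since 22n ln(22n) = 22n ln n + 22n ln 22, subtracting 22n ln n cancels the n ln n term exactly. What remains is 22(ln 22 − 1) n + (1/2) ln(2π·22n) + O(1/n).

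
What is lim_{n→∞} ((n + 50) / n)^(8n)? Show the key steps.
lim = e^400

Rewrite as (1 + 50/n)^(8n). By the standard limit (1 + x/n)^n → e^x, we have (1 + 50/n)^n → e^50, and raising to the 8th power gives e^400.
More precisely, ln[(1 + 50/n)^(8n)] = 8n · ln(1 + 50/n) = 8n · (50/n + O(1/n^2)) = 400 + O(1/n) → 400.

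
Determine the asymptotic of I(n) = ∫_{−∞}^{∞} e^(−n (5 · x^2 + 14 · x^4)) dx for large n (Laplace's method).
I(n) ~ sqrt(π/(5n))

φ(x) = 5 · x^2 + 14 · x^4 has its unique global minimum at x* = 0 (since φ'(x) = 10x + 56x^3 = 0 only at x = 0 for real x with both coefficients positive, and φ → ∞ as |x| → ∞). At x* = 0, φ(0) = 0 and φ''(0) = 10. Laplace's method then gives
  I(n) ~ sqrt(2π / (n · φ''(0))) · e^(−n φ(0)) = sqrt(2π / (10n)) = sqrt(π/(5n)).
The 14 · x^4 term contributes only at subleading order (an O(1/n) relative correction).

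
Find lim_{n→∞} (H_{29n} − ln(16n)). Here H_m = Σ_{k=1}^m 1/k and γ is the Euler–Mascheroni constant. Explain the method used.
lim = ln(29/16) + γ

By Euler-Maclaurin, H_m = ln m + γ + O(1/m). So
  H_{29n} − ln(16n) = ln(29n) + γ − ln(16n) + O(1/n)
                       = ln(29/16) + γ + O(1/n).
Hence the limit is ln(29/16) + γ.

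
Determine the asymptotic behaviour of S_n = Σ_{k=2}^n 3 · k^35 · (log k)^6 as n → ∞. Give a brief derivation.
S_n ~ n^36 · (log n)^6 / 12

By integral comparison, S_n = ∫_1^n 3 · x^35 · (log x)^6 dx + O(n^35 · (log n)^6). For the integral, the leading term of ∫_1^n x^35 (log x)^6 dx is n^36/36 · (log n)^6 (by repeated integration by parts; each step lowers the log-exponent and produces a relatively O(1/log n) correction). Hence S_n ~ n^36 · (log n)^6 / 12.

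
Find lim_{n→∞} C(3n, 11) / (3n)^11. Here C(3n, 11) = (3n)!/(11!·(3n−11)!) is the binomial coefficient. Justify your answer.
lim = 1/11! = 1/39916800

With N = 3n → ∞: C(N, 11) / N^11 = [N(N−1)…(N−10)] / (11! · N^11) = (1/11!) · 1 · (1 − 1/(3n)) · … · (1 − 10/(3n)). Each factor → 1 as N → ∞, so the limit is 1/11! = 1/39916800.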